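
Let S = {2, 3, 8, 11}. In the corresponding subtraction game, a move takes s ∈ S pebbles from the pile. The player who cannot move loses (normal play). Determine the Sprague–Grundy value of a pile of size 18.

2

n :  0  1  2  3  4  5  6  7  8  9 10 11 12 13 14 15 16 17 18
G :  0  0  1  1  2  0  0  1  1  2  0  3  1  2  2  0  3  1  2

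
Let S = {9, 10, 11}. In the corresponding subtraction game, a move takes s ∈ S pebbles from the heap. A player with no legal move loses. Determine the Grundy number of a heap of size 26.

0

n :  0  1  2  3  4  5  6  7  8  9 10 11 12 13 14 15 16 17 18 19 20 21 22 23 24 25 26
G :  0  0  0  0  0  0  0  0  0  1  1  1  1  1  1  1  1  1  2  2  0  0  0  0  0  0  0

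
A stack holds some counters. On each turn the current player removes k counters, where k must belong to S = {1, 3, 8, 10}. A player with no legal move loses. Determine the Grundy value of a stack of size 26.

0

G(0) = 0
G(1) = mex{0} = 1
G(2) = mex{1} = 0
G(3) = mex{0,0} = 1
G(4) = mex{1,1} = 0
G(5) = mex{0,0} = 1
G(6) = mex{1,1} = 0
G(7) = mex{0,0} = 1
G(8) = mex{1,1,0} = 2
G(9) = mex{2,0,1} = 3
G(10) = mex{3,1,0,0} = 2
G(11) = mex{2,2,1,1} = 0
G(12) = mex{0,3,0,0} = 1
G(13) = mex{1,2,1,1} = 0
G(14) = mex{0,0,0,0} = 1
G(15) = mex{1,1,1,1} = 0
G(16) = mex{0,0,2,0} = 1
G(17) = mex{1,1,3,1} = 0
G(18) = mex{0,0,2,2} = 1
G(19) = mex{1,1,0,3} = 2
G(20) = mex{2,0,1,2} = 3
G(21) = mex{3,1,0,0} = 2
G(22) = mex{2,2,1,1} = 0
G(23) = mex{0,3,0,0} = 1
G(24) = mex{1,2,1,1} = 0
G(25) = mex{0,0,0,0} = 1
G(26) = mex{1,1,1,1} = 0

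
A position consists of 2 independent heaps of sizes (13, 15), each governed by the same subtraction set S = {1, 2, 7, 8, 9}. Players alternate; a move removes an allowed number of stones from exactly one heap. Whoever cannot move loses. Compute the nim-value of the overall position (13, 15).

All heaps use S = {1, 2, 7, 8, 9}:
n :  0  1  2  3  4  5  6  7  8  9 10 11 12 13 14 15
G :  0  1  2  0  1  2  0  1  2  3  4  5  3  4  5  3
Heap A: G(13) = 4.
Heap B: G(15) = 3.
Combined Grundy value = 4 ⊕ 3 = 7.

7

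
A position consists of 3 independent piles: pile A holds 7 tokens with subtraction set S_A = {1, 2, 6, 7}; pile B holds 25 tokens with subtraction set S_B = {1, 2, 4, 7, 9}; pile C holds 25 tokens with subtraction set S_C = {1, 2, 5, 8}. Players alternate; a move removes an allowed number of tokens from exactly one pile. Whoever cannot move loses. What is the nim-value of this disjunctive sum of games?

Pile A, S = {1, 2, 6, 7}:
n : 0 1 2 3 4 5 6 7
G : 0 1 2 0 1 2 3 4
G_A(7) = 4.
Pile B, S = {1, 2, 4, 7, 9}:
G(0) = 0
G(1) = mex{0} = 1
G(2) = mex{1,0} = 2
G(3) = mex{2,1} = 0
G(4) = mex{0,2,0} = 1
G(5) = mex{1,0,1} = 2
G(6) = mex{2,1,2} = 0
G(7) = mex{0,2,0,0} = 1
G(8) = mex{1,0,1,1} = 2
G(9) = mex{2,1,2,2,0} = 3
G(10) = mex{3,2,0,0,1} = 4
G(11) = mex{4,3,1,1,2} = 0
G(12) = mex{0,4,2,2,0} = 1
G(13) = mex{1,0,3,0,1} = 2
G(14) = mex{2,1,4,1,2} = 0
G(15) = mex{0,2,0,2,0} = 1
G(16) = mex{1,0,1,3,1} = 2
G(17) = mex{2,1,2,4,2} = 0
G(18) = mex{0,2,0,0,3} = 1
G(19) = mex{1,0,1,1,4} = 2
G(20) = mex{2,1,2,2,0} = 3
G(21) = mex{3,2,0,0,1} = 4
G(22) = mex{4,3,1,1,2} = 0
G(23) = mex{0,4,2,2,0} = 1
G(24) = mex{1,0,3,0,1} = 2
G(25) = mex{2,1,4,1,2} = 0
G_B(25) = 0.
Pile C, S = {1, 2, 5, 8}:
n :  0  1  2  3  4  5  6  7  8  9 10 11 12 13 14 15 16 17 18 19 20 21 22 23 24 25
G :  0  1  2  0  1  2  0  1  2  0  1  2  0  1  2  0  1  2  0  1  2  0  1  2  0  1
G_C(25) = 1.
Combined Grundy value = 4 ⊕ 0 ⊕ 1 = 5.

5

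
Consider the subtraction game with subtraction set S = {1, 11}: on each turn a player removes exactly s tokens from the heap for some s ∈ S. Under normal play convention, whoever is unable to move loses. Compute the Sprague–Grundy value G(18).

0

G(0) = 0
G(1) = mex{0} = 1
G(2) = mex{1} = 0
G(3) = mex{0} = 1
G(4) = mex{1} = 0
G(5) = mex{0} = 1
G(6) = mex{1} = 0
G(7) = mex{0} = 1
G(8) = mex{1} = 0
G(9) = mex{0} = 1
G(10) = mex{1} = 0
G(11) = mex{0,0} = 1
G(12) = mex{1,1} = 0
G(13) = mex{0,0} = 1
G(14) = mex{1,1} = 0
G(15) = mex{0,0} = 1
G(16) = mex{1,1} = 0
G(17) = mex{0,0} = 1
G(18) = mex{1,1} = 0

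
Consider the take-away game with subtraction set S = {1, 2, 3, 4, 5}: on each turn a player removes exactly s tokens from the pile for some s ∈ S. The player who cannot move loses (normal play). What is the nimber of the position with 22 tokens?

4

n :  0  1  2  3  4  5  6  7  8  9 10 11 12 13 14 15 16 17 18 19 20 21 22
G :  0  1  2  3  4  5  0  1  2  3  4  5  0  1  2  3  4  5  0  1  2  3  4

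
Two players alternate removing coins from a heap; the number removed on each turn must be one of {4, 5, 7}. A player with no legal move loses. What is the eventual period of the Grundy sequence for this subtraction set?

11

G(0) = 0
G(1) = mex{} = 0
G(2) = mex{} = 0
G(3) = mex{} = 0
G(4) = mex{0} = 1
G(5) = mex{0,0} = 1
G(6) = mex{0,0} = 1
G(7) = mex{0,0,0} = 1
G(8) = mex{1,0,0} = 2
G(9) = mex{1,1,0} = 2
G(10) = mex{1,1,0} = 2
G(11) = mex{1,1,1} = 0
G(12) = mex{2,1,1} = 0
G(13) = mex{2,2,1} = 0
G(14) = mex{2,2,1} = 0
G(15) = mex{0,2,2} = 1
G(16) = mex{0,0,2} = 1
G(17) = mex{0,0,2} = 1
G(18) = mex{0,0,0} = 1
G(19) = mex{1,0,0} = 2
G(20) = mex{1,1,0} = 2
G(21) = mex{1,1,0} = 2
G(22) = mex{1,1,1} = 0
G(23) = mex{2,1,1} = 0
G(n+11) = G(n) holds for n = 0,…,6 (a full window of length max(S) = 7), so the sequence is purely periodic with period 11.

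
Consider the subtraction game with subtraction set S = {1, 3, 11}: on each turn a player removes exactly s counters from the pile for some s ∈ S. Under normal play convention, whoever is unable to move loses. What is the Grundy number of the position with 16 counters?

0

G(0) = 0
G(1) = mex{0} = 1
G(2) = mex{1} = 0
G(3) = mex{0,0} = 1
G(4) = mex{1,1} = 0
G(5) = mex{0,0} = 1
G(6) = mex{1,1} = 0
G(7) = mex{0,0} = 1
G(8) = mex{1,1} = 0
G(9) = mex{0,0} = 1
G(10) = mex{1,1} = 0
G(11) = mex{0,0,0} = 1
G(12) = mex{1,1,1} = 0
G(13) = mex{0,0,0} = 1
G(14) = mex{1,1,1} = 0
G(15) = mex{0,0,0} = 1
G(16) = mex{1,1,1} = 0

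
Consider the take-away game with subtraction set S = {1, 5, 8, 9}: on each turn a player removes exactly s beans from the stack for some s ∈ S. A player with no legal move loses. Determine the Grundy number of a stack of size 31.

G(0) = 0
G(1) = mex{0} = 1
G(2) = mex{1} = 0
G(3) = mex{0} = 1
G(4) = mex{1} = 0
G(5) = mex{0,0} = 1
G(6) = mex{1,1} = 0
G(7) = mex{0,0} = 1
G(8) = mex{1,1,0} = 2
G(9) = mex{2,0,1,0} = 3
G(10) = mex{3,1,0,1} = 2
G(11) = mex{2,0,1,0} = 3
G(12) = mex{3,1,0,1} = 2
G(13) = mex{2,2,1,0} = 3
G(14) = mex{3,3,0,1} = 2
G(15) = mex{2,2,1,0} = 3
G(16) = mex{3,3,2,1} = 0
G(17) = mex{0,2,3,2} = 1
G(18) = mex{1,3,2,3} = 0
G(19) = mex{0,2,3,2} = 1
G(20) = mex{1,3,2,3} = 0
G(21) = mex{0,0,3,2} = 1
G(22) = mex{1,1,2,3} = 0
G(23) = mex{0,0,3,2} = 1
G(24) = mex{1,1,0,3} = 2
G(25) = mex{2,0,1,0} = 3
G(26) = mex{3,1,0,1} = 2
G(27) = mex{2,0,1,0} = 3
G(28) = mex{3,1,0,1} = 2
G(29) = mex{2,2,1,0} = 3
G(30) = mex{3,3,0,1} = 2
G(31) = mex{2,2,1,0} = 3

3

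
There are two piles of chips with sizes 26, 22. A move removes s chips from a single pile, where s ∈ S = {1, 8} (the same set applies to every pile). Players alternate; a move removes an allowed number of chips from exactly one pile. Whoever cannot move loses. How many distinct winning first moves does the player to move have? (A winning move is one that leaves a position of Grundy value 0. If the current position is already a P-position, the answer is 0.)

All piles use S = {1, 8}:
G(0) = 0
G(1) = mex{0} = 1
G(2) = mex{1} = 0
G(3) = mex{0} = 1
G(4) = mex{1} = 0
G(5) = mex{0} = 1
G(6) = mex{1} = 0
G(7) = mex{0} = 1
G(8) = mex{1,0} = 2
G(9) = mex{2,1} = 0
G(10) = mex{0,0} = 1
G(11) = mex{1,1} = 0
G(12) = mex{0,0} = 1
G(13) = mex{1,1} = 0
G(14) = mex{0,0} = 1
G(15) = mex{1,1} = 0
G(16) = mex{0,2} = 1
G(17) = mex{1,0} = 2
G(18) = mex{2,1} = 0
G(19) = mex{0,0} = 1
G(20) = mex{1,1} = 0
G(21) = mex{0,0} = 1
G(22) = mex{1,1} = 0
G(23) = mex{0,0} = 1
G(24) = mex{1,1} = 0
G(25) = mex{0,2} = 1
G(26) = mex{1,0} = 2
Pile A: G(26) = 2.
Pile B: G(22) = 0.
Combined Grundy value = 2 ⊕ 0 = 2.
A winning move leaves total XOR = 0, i.e. changes one component's Grundy value g to g ⊕ X where X is the current total.
Pile A: need g' = 2⊕2 = 0. Options: 26−1→G=1, 26−8→G=0. Hits: 1.
Pile B: need g' = 0⊕2 = 2. Options: 22−1→G=1, 22−8→G=1. Hits: 0.

1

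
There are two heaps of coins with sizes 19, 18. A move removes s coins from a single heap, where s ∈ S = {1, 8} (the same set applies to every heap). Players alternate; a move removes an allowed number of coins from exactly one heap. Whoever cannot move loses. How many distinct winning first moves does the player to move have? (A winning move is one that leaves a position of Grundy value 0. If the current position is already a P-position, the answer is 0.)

All heaps use S = {1, 8}:
n :  0  1  2  3  4  5  6  7  8  9 10 11 12 13 14 15 16 17 18 19
G :  0  1  0  1  0  1  0  1  2  0  1  0  1  0  1  0  1  2  0  1
Heap A: G(19) = 1.
Heap B: G(18) = 0.
Combined Grundy value = 1 ⊕ 0 = 1.
A winning move leaves total XOR = 0, i.e. changes one component's Grundy value g to g ⊕ X where X is the current total.
Heap A: need g' = 1⊕1 = 0. Options: 19−1→G=0, 19−8→G=0. Hits: 2.
Heap B: need g' = 0⊕1 = 1. Options: 18−1→G=2, 18−8→G=1. Hits: 1.

3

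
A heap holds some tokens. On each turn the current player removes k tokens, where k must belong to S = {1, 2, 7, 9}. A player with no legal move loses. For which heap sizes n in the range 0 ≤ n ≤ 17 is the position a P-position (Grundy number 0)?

G(0) = 0
G(1) = mex{0} = 1
G(2) = mex{1,0} = 2
G(3) = mex{2,1} = 0
G(4) = mex{0,2} = 1
G(5) = mex{1,0} = 2
G(6) = mex{2,1} = 0
G(7) = mex{0,2,0} = 1
G(8) = mex{1,0,1} = 2
G(9) = mex{2,1,2,0} = 3
G(10) = mex{3,2,0,1} = 4
G(11) = mex{4,3,1,2} = 0
G(12) = mex{0,4,2,0} = 1
G(13) = mex{1,0,0,1} = 2
G(14) = mex{2,1,1,2} = 0
G(15) = mex{0,2,2,0} = 1
G(16) = mex{1,0,3,1} = 2
G(17) = mex{2,1,4,2} = 0
P-positions are exactly the n with G(n) = 0.

0, 3, 6, 11, 14, 17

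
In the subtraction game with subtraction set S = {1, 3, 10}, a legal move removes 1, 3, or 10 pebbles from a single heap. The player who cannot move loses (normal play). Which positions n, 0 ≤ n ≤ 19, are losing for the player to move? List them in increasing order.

0, 2, 4, 6, 8, 13, 15, 17, 19

G(0) = 0
G(1) = mex{0} = 1
G(2) = mex{1} = 0
G(3) = mex{0,0} = 1
G(4) = mex{1,1} = 0
G(5) = mex{0,0} = 1
G(6) = mex{1,1} = 0
G(7) = mex{0,0} = 1
G(8) = mex{1,1} = 0
G(9) = mex{0,0} = 1
G(10) = mex{1,1,0} = 2
G(11) = mex{2,0,1} = 3
G(12) = mex{3,1,0} = 2
G(13) = mex{2,2,1} = 0
G(14) = mex{0,3,0} = 1
G(15) = mex{1,2,1} = 0
G(16) = mex{0,0,0} = 1
G(17) = mex{1,1,1} = 0
G(18) = mex{0,0,0} = 1
G(19) = mex{1,1,1} = 0
P-positions are exactly the n with G(n) = 0.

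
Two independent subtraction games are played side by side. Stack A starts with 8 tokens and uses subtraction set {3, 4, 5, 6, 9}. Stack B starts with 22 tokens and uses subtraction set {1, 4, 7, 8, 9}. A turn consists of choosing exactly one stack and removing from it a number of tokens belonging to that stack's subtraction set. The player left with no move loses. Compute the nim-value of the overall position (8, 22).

0

Stack A, S = {3, 4, 5, 6, 9}:
G(0) = 0
G(1) = mex{} = 0
G(2) = mex{} = 0
G(3) = mex{0} = 1
G(4) = mex{0,0} = 1
G(5) = mex{0,0,0} = 1
G(6) = mex{1,0,0,0} = 2
G(7) = mex{1,1,0,0} = 2
G(8) = mex{1,1,1,0} = 2
G_A(8) = 2.
Stack B, S = {1, 4, 7, 8, 9}:
n :  0  1  2  3  4  5  6  7  8  9 10 11 12 13 14 15 16 17 18 19 20 21 22
G :  0  1  0  1  2  0  1  2  3  2  3  4  5  3  4  0  1  0  1  2  0  1  2
G_B(22) = 2.
Combined Grundy value = 2 ⊕ 2 = 0.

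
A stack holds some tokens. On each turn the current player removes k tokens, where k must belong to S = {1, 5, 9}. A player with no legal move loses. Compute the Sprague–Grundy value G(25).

n :  0  1  2  3  4  5  6  7  8  9 10 11 12 13 14 15 16 17 18 19 20 21 22 23 24 25
G :  0  1  0  1  0  1  0  1  0  1  0  1  0  1  0  1  0  1  0  1  0  1  0  1  0  1

1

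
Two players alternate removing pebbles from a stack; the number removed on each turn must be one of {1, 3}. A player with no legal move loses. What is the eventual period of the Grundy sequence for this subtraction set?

n :  0  1  2  3  4  5  6  7  8  9 10 11 12 13 14
G :  0  1  0  1  0  1  0  1  0  1  0  1  0  1  0
G(n+2) = G(n) holds for n = 0,…,2 (a full window of length max(S) = 3), so the sequence is purely periodic with period 2.

2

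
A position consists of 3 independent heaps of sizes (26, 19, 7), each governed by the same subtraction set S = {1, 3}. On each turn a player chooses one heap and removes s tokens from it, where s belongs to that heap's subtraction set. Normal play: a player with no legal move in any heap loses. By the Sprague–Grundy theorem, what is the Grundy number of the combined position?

All heaps use S = {1, 3}:
n :  0  1  2  3  4  5  6  7  8  9 10 11 12 13 14 15 16 17 18 19 20 21 22 23 24 25 26
G :  0  1  0  1  0  1  0  1  0  1  0  1  0  1  0  1  0  1  0  1  0  1  0  1  0  1  0
Heap A: G(26) = 0.
Heap B: G(19) = 1.
Heap C: G(7) = 1.
Combined Grundy value = 0 ⊕ 1 ⊕ 1 = 0.

0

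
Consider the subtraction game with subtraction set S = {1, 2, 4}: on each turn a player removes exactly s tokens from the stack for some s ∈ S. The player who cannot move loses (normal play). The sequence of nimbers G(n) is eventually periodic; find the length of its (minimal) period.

n :  0  1  2  3  4  5  6  7  8  9 10 11 12 13 14
G :  0  1  2  0  1  2  0  1  2  0  1  2  0  1  2
G(n+3) = G(n) holds for n = 0,…,3 (a full window of length max(S) = 4), so the sequence is purely periodic with period 3.

3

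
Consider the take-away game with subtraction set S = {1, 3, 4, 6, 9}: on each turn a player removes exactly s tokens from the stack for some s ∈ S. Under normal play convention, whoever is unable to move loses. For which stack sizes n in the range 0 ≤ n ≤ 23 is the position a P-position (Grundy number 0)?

0, 2, 7, 12, 14, 19

G(0) = 0
G(1) = mex{0} = 1
G(2) = mex{1} = 0
G(3) = mex{0,0} = 1
G(4) = mex{1,1,0} = 2
G(5) = mex{2,0,1} = 3
G(6) = mex{3,1,0,0} = 2
G(7) = mex{2,2,1,1} = 0
G(8) = mex{0,3,2,0} = 1
G(9) = mex{1,2,3,1,0} = 4
G(10) = mex{4,0,2,2,1} = 3
G(11) = mex{3,1,0,3,0} = 2
G(12) = mex{2,4,1,2,1} = 0
G(13) = mex{0,3,4,0,2} = 1
G(14) = mex{1,2,3,1,3} = 0
G(15) = mex{0,0,2,4,2} = 1
G(16) = mex{1,1,0,3,0} = 2
G(17) = mex{2,0,1,2,1} = 3
G(18) = mex{3,1,0,0,4} = 2
G(19) = mex{2,2,1,1,3} = 0
G(20) = mex{0,3,2,0,2} = 1
G(21) = mex{1,2,3,1,0} = 4
G(22) = mex{4,0,2,2,1} = 3
G(23) = mex{3,1,0,3,0} = 2
P-positions are exactly the n with G(n) = 0.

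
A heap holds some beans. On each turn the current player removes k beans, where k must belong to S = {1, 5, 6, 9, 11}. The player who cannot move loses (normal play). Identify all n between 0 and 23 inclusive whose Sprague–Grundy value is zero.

G(0) = 0
G(1) = mex{0} = 1
G(2) = mex{1} = 0
G(3) = mex{0} = 1
G(4) = mex{1} = 0
G(5) = mex{0,0} = 1
G(6) = mex{1,1,0} = 2
G(7) = mex{2,0,1} = 3
G(8) = mex{3,1,0} = 2
G(9) = mex{2,0,1,0} = 3
G(10) = mex{3,1,0,1} = 2
G(11) = mex{2,2,1,0,0} = 3
G(12) = mex{3,3,2,1,1} = 0
G(13) = mex{0,2,3,0,0} = 1
G(14) = mex{1,3,2,1,1} = 0
G(15) = mex{0,2,3,2,0} = 1
G(16) = mex{1,3,2,3,1} = 0
G(17) = mex{0,0,3,2,2} = 1
G(18) = mex{1,1,0,3,3} = 2
G(19) = mex{2,0,1,2,2} = 3
G(20) = mex{3,1,0,3,3} = 2
G(21) = mex{2,0,1,0,2} = 3
G(22) = mex{3,1,0,1,3} = 2
G(23) = mex{2,2,1,0,0} = 3
P-positions are exactly the n with G(n) = 0.

0, 2, 4, 12, 14, 16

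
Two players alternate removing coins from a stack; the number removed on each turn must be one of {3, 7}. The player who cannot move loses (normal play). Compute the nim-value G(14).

G(0) = 0
G(1) = mex{} = 0
G(2) = mex{} = 0
G(3) = mex{0} = 1
G(4) = mex{0} = 1
G(5) = mex{0} = 1
G(6) = mex{1} = 0
G(7) = mex{1,0} = 2
G(8) = mex{1,0} = 2
G(9) = mex{0,0} = 1
G(10) = mex{2,1} = 0
G(11) = mex{2,1} = 0
G(12) = mex{1,1} = 0
G(13) = mex{0,0} = 1
G(14) = mex{0,2} = 1

1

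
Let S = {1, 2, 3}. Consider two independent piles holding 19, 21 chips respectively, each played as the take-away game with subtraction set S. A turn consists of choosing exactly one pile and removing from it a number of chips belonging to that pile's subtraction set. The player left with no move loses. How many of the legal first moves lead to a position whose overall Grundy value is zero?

2

All piles use S = {1, 2, 3}:
G(0) = 0
G(1) = mex{0} = 1
G(2) = mex{1,0} = 2
G(3) = mex{2,1,0} = 3
G(4) = mex{3,2,1} = 0
G(5) = mex{0,3,2} = 1
G(6) = mex{1,0,3} = 2
G(7) = mex{2,1,0} = 3
G(8) = mex{3,2,1} = 0
G(9) = mex{0,3,2} = 1
G(10) = mex{1,0,3} = 2
G(11) = mex{2,1,0} = 3
G(12) = mex{3,2,1} = 0
G(13) = mex{0,3,2} = 1
G(14) = mex{1,0,3} = 2
G(15) = mex{2,1,0} = 3
G(16) = mex{3,2,1} = 0
G(17) = mex{0,3,2} = 1
G(18) = mex{1,0,3} = 2
G(19) = mex{2,1,0} = 3
G(20) = mex{3,2,1} = 0
G(21) = mex{0,3,2} = 1
Pile A: G(19) = 3.
Pile B: G(21) = 1.
Combined Grundy value = 3 ⊕ 1 = 2.
A winning move leaves total XOR = 0, i.e. changes one component's Grundy value g to g ⊕ X where X is the current total.
Pile A: need g' = 3⊕2 = 1. Options: 19−1→G=2, 19−2→G=1, 19−3→G=0. Hits: 1.
Pile B: need g' = 1⊕2 = 3. Options: 21−1→G=0, 21−2→G=3, 21−3→G=2. Hits: 1.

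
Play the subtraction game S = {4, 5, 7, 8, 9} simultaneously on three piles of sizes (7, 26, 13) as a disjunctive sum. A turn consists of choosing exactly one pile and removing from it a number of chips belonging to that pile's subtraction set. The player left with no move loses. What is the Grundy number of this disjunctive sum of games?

1

All piles use S = {4, 5, 7, 8, 9}:
n :  0  1  2  3  4  5  6  7  8  9 10 11 12 13 14 15 16 17 18 19 20 21 22 23 24 25 26
G :  0  0  0  0  1  1  1  1  2  2  2  2  3  0  0  0  0  1  1  1  1  2  2  2  2  3  0
Pile A: G(7) = 1.
Pile B: G(26) = 0.
Pile C: G(13) = 0.
Combined Grundy value = 1 ⊕ 0 ⊕ 0 = 1.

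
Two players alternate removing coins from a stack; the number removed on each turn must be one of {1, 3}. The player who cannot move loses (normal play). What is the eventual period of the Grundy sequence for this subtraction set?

2

G(0) = 0
G(1) = mex{0} = 1
G(2) = mex{1} = 0
G(3) = mex{0,0} = 1
G(4) = mex{1,1} = 0
G(5) = mex{0,0} = 1
G(6) = mex{1,1} = 0
G(7) = mex{0,0} = 1
G(8) = mex{1,1} = 0
G(9) = mex{0,0} = 1
G(10) = mex{1,1} = 0
G(11) = mex{0,0} = 1
G(12) = mex{1,1} = 0
G(13) = mex{0,0} = 1
G(14) = mex{1,1} = 0
G(n+2) = G(n) holds for n = 0,…,2 (a full window of length max(S) = 3), so the sequence is purely periodic with period 2.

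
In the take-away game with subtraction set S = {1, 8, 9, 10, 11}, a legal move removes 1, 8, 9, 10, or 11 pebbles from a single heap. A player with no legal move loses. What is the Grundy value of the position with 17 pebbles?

n :  0  1  2  3  4  5  6  7  8  9 10 11 12 13 14 15 16 17
G :  0  1  0  1  0  1  0  1  2  3  2  3  2  3  2  3  4  5

5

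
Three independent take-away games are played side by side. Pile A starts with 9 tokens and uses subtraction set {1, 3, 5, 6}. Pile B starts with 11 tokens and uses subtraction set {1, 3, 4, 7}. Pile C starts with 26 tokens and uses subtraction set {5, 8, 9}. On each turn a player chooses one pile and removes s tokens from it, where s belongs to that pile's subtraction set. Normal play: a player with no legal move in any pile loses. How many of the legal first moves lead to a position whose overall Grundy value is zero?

Pile A, S = {1, 3, 5, 6}:
G(0) = 0
G(1) = mex{0} = 1
G(2) = mex{1} = 0
G(3) = mex{0,0} = 1
G(4) = mex{1,1} = 0
G(5) = mex{0,0,0} = 1
G(6) = mex{1,1,1,0} = 2
G(7) = mex{2,0,0,1} = 3
G(8) = mex{3,1,1,0} = 2
G(9) = mex{2,2,0,1} = 3
G_A(9) = 3.
Pile B, S = {1, 3, 4, 7}:
G(0) = 0
G(1) = mex{0} = 1
G(2) = mex{1} = 0
G(3) = mex{0,0} = 1
G(4) = mex{1,1,0} = 2
G(5) = mex{2,0,1} = 3
G(6) = mex{3,1,0} = 2
G(7) = mex{2,2,1,0} = 3
G(8) = mex{3,3,2,1} = 0
G(9) = mex{0,2,3,0} = 1
G(10) = mex{1,3,2,1} = 0
G(11) = mex{0,0,3,2} = 1
G_B(11) = 1.
Pile C, S = {5, 8, 9}:
G(0) = 0
G(1) = mex{} = 0
G(2) = mex{} = 0
G(3) = mex{} = 0
G(4) = mex{} = 0
G(5) = mex{0} = 1
G(6) = mex{0} = 1
G(7) = mex{0} = 1
G(8) = mex{0,0} = 1
G(9) = mex{0,0,0} = 1
G(10) = mex{1,0,0} = 2
G(11) = mex{1,0,0} = 2
G(12) = mex{1,0,0} = 2
G(13) = mex{1,1,0} = 2
G(14) = mex{1,1,1} = 0
G(15) = mex{2,1,1} = 0
G(16) = mex{2,1,1} = 0
G(17) = mex{2,1,1} = 0
G(18) = mex{2,2,1} = 0
G(19) = mex{0,2,2} = 1
G(20) = mex{0,2,2} = 1
G(21) = mex{0,2,2} = 1
G(22) = mex{0,0,2} = 1
G(23) = mex{0,0,0} = 1
G(24) = mex{1,0,0} = 2
G(25) = mex{1,0,0} = 2
G(26) = mex{1,0,0} = 2
G_C(26) = 2.
Combined Grundy value = 3 ⊕ 1 ⊕ 2 = 0.
A winning move leaves total XOR = 0, i.e. changes one component's Grundy value g to g ⊕ X where X is the current total.
Pile A: target g' = 3⊕0 = 3, but every legal move changes the Grundy value (mex property), so 0 moves.
Pile B: target g' = 1⊕0 = 1, but every legal move changes the Grundy value (mex property), so 0 moves.
Pile C: target g' = 2⊕0 = 2, but every legal move changes the Grundy value (mex property), so 0 moves.

0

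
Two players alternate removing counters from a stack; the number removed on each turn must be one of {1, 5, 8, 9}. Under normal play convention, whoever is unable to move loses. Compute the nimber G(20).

G(0) = 0
G(1) = mex{0} = 1
G(2) = mex{1} = 0
G(3) = mex{0} = 1
G(4) = mex{1} = 0
G(5) = mex{0,0} = 1
G(6) = mex{1,1} = 0
G(7) = mex{0,0} = 1
G(8) = mex{1,1,0} = 2
G(9) = mex{2,0,1,0} = 3
G(10) = mex{3,1,0,1} = 2
G(11) = mex{2,0,1,0} = 3
G(12) = mex{3,1,0,1} = 2
G(13) = mex{2,2,1,0} = 3
G(14) = mex{3,3,0,1} = 2
G(15) = mex{2,2,1,0} = 3
G(16) = mex{3,3,2,1} = 0
G(17) = mex{0,2,3,2} = 1
G(18) = mex{1,3,2,3} = 0
G(19) = mex{0,2,3,2} = 1
G(20) = mex{1,3,2,3} = 0

0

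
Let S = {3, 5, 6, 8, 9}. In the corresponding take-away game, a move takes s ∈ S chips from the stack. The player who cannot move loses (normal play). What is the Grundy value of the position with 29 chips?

n :  0  1  2  3  4  5  6  7  8  9 10 11 12 13 14 15 16 17 18 19 20 21 22 23 24 25 26 27 28 29
G :  0  0  0  1  1  1  2  2  2  3  3  3  0  0  0  1  1  1  2  2  2  3  3  3  0  0  0  1  1  1

1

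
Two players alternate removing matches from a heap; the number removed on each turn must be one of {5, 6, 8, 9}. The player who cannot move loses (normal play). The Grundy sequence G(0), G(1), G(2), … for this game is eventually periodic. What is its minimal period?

14

G(0) = 0
G(1) = mex{} = 0
G(2) = mex{} = 0
G(3) = mex{} = 0
G(4) = mex{} = 0
G(5) = mex{0} = 1
G(6) = mex{0,0} = 1
G(7) = mex{0,0} = 1
G(8) = mex{0,0,0} = 1
G(9) = mex{0,0,0,0} = 1
G(10) = mex{1,0,0,0} = 2
G(11) = mex{1,1,0,0} = 2
G(12) = mex{1,1,0,0} = 2
G(13) = mex{1,1,1,0} = 2
G(14) = mex{1,1,1,1} = 0
G(15) = mex{2,1,1,1} = 0
G(16) = mex{2,2,1,1} = 0
G(17) = mex{2,2,1,1} = 0
G(18) = mex{2,2,2,1} = 0
G(19) = mex{0,2,2,2} = 1
G(20) = mex{0,0,2,2} = 1
G(21) = mex{0,0,2,2} = 1
G(22) = mex{0,0,0,2} = 1
G(23) = mex{0,0,0,0} = 1
G(24) = mex{1,0,0,0} = 2
G(25) = mex{1,1,0,0} = 2
G(26) = mex{1,1,0,0} = 2
G(27) = mex{1,1,1,0} = 2
G(28) = mex{1,1,1,1} = 0
G(29) = mex{2,1,1,1} = 0
G(n+14) = G(n) holds for n = 0,…,8 (a full window of length max(S) = 9), so the sequence is purely periodic with period 14.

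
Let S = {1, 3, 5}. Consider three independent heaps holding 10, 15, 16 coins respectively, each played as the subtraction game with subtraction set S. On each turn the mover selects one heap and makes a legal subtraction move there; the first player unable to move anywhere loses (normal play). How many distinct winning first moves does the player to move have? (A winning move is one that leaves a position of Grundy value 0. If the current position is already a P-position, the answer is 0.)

9

All heaps use S = {1, 3, 5}:
G(0) = 0
G(1) = mex{0} = 1
G(2) = mex{1} = 0
G(3) = mex{0,0} = 1
G(4) = mex{1,1} = 0
G(5) = mex{0,0,0} = 1
G(6) = mex{1,1,1} = 0
G(7) = mex{0,0,0} = 1
G(8) = mex{1,1,1} = 0
G(9) = mex{0,0,0} = 1
G(10) = mex{1,1,1} = 0
G(11) = mex{0,0,0} = 1
G(12) = mex{1,1,1} = 0
G(13) = mex{0,0,0} = 1
G(14) = mex{1,1,1} = 0
G(15) = mex{0,0,0} = 1
G(16) = mex{1,1,1} = 0
Heap A: G(10) = 0.
Heap B: G(15) = 1.
Heap C: G(16) = 0.
Combined Grundy value = 0 ⊕ 1 ⊕ 0 = 1.
A winning move leaves total XOR = 0, i.e. changes one component's Grundy value g to g ⊕ X where X is the current total.
Heap A: need g' = 0⊕1 = 1. Options: 10−1→G=1, 10−3→G=1, 10−5→G=1. Hits: 3.
Heap B: need g' = 1⊕1 = 0. Options: 15−1→G=0, 15−3→G=0, 15−5→G=0. Hits: 3.
Heap C: need g' = 0⊕1 = 1. Options: 16−1→G=1, 16−3→G=1, 16−5→G=1. Hits: 3.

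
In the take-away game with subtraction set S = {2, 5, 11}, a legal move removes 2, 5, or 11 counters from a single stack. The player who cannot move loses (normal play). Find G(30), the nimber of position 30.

n :  0  1  2  3  4  5  6  7  8  9 10 11 12 13 14 15 16 17 18 19 20 21 22 23 24 25 26 27 28 29 30
G :  0  0  1  1  0  2  1  0  0  1  1  2  2  3  0  2  1  0  2  1  0  0  1  1  0  2  1  0  2  1  0

0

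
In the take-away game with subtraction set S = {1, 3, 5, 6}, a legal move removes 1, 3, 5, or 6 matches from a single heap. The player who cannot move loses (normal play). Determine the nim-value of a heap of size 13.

0

G(0) = 0
G(1) = mex{0} = 1
G(2) = mex{1} = 0
G(3) = mex{0,0} = 1
G(4) = mex{1,1} = 0
G(5) = mex{0,0,0} = 1
G(6) = mex{1,1,1,0} = 2
G(7) = mex{2,0,0,1} = 3
G(8) = mex{3,1,1,0} = 2
G(9) = mex{2,2,0,1} = 3
G(10) = mex{3,3,1,0} = 2
G(11) = mex{2,2,2,1} = 0
G(12) = mex{0,3,3,2} = 1
G(13) = mex{1,2,2,3} = 0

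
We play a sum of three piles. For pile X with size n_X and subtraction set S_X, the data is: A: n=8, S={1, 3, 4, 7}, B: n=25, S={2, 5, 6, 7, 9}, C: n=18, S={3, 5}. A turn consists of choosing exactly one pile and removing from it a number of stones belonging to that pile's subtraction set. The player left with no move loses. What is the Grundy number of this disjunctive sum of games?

3

Pile A, S = {1, 3, 4, 7}:
n : 0 1 2 3 4 5 6 7 8
G : 0 1 0 1 2 3 2 3 0
G_A(8) = 0.
Pile B, S = {2, 5, 6, 7, 9}:
G(0) = 0
G(1) = mex{} = 0
G(2) = mex{0} = 1
G(3) = mex{0} = 1
G(4) = mex{1} = 0
G(5) = mex{1,0} = 2
G(6) = mex{0,0,0} = 1
G(7) = mex{2,1,0,0} = 3
G(8) = mex{1,1,1,0} = 2
G(9) = mex{3,0,1,1,0} = 2
G(10) = mex{2,2,0,1,0} = 3
G(11) = mex{2,1,2,0,1} = 3
G(12) = mex{3,3,1,2,1} = 0
G(13) = mex{3,2,3,1,0} = 4
G(14) = mex{0,2,2,3,2} = 1
G(15) = mex{4,3,2,2,1} = 0
G(16) = mex{1,3,3,2,3} = 0
G(17) = mex{0,0,3,3,2} = 1
G(18) = mex{0,4,0,3,2} = 1
G(19) = mex{1,1,4,0,3} = 2
G(20) = mex{1,0,1,4,3} = 2
G(21) = mex{2,0,0,1,0} = 3
G(22) = mex{2,1,0,0,4} = 3
G(23) = mex{3,1,1,0,1} = 2
G(24) = mex{3,2,1,1,0} = 4
G(25) = mex{2,2,2,1,0} = 3
G_B(25) = 3.
Pile C, S = {3, 5}:
n :  0  1  2  3  4  5  6  7  8  9 10 11 12 13 14 15 16 17 18
G :  0  0  0  1  1  1  2  2  0  0  0  1  1  1  2  2  0  0  0
G_C(18) = 0.
Combined Grundy value = 0 ⊕ 3 ⊕ 0 = 3.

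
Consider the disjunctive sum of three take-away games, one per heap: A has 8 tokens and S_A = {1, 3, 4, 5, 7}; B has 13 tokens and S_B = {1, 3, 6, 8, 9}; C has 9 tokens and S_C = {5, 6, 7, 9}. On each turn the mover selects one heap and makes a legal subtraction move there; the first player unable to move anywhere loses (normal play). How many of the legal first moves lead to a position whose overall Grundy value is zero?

1

Heap A, S = {1, 3, 4, 5, 7}:
G(0) = 0
G(1) = mex{0} = 1
G(2) = mex{1} = 0
G(3) = mex{0,0} = 1
G(4) = mex{1,1,0} = 2
G(5) = mex{2,0,1,0} = 3
G(6) = mex{3,1,0,1} = 2
G(7) = mex{2,2,1,0,0} = 3
G(8) = mex{3,3,2,1,1} = 0
G_A(8) = 0.
Heap B, S = {1, 3, 6, 8, 9}:
G(0) = 0
G(1) = mex{0} = 1
G(2) = mex{1} = 0
G(3) = mex{0,0} = 1
G(4) = mex{1,1} = 0
G(5) = mex{0,0} = 1
G(6) = mex{1,1,0} = 2
G(7) = mex{2,0,1} = 3
G(8) = mex{3,1,0,0} = 2
G(9) = mex{2,2,1,1,0} = 3
G(10) = mex{3,3,0,0,1} = 2
G(11) = mex{2,2,1,1,0} = 3
G(12) = mex{3,3,2,0,1} = 4
G(13) = mex{4,2,3,1,0} = 5
G_B(13) = 5.
Heap C, S = {5, 6, 7, 9}:
G(0) = 0
G(1) = mex{} = 0
G(2) = mex{} = 0
G(3) = mex{} = 0
G(4) = mex{} = 0
G(5) = mex{0} = 1
G(6) = mex{0,0} = 1
G(7) = mex{0,0,0} = 1
G(8) = mex{0,0,0} = 1
G(9) = mex{0,0,0,0} = 1
G_C(9) = 1.
Combined Grundy value = 0 ⊕ 5 ⊕ 1 = 4.
A winning move leaves total XOR = 0, i.e. changes one component's Grundy value g to g ⊕ X where X is the current total.
Heap A: need g' = 0⊕4 = 4. Options: 8−1→G=3, 8−3→G=3, 8−4→G=2, 8−5→G=1, 8−7→G=1. Hits: 0.
Heap B: need g' = 5⊕4 = 1. Options: 13−1→G=4, 13−3→G=2, 13−6→G=3, 13−8→G=1, 13−9→G=0. Hits: 1.
Heap C: need g' = 1⊕4 = 5. Options: 9−5→G=0, 9−6→G=0, 9−7→G=0, 9−9→G=0. Hits: 0.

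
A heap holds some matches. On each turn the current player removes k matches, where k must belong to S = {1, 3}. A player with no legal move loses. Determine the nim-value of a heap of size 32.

n :  0  1  2  3  4  5  6  7  8  9 10 11 12 13 14 15 16 17 18 19 20 21 22 23 24 25 26 27 28 29 30 31 32
G :  0  1  0  1  0  1  0  1  0  1  0  1  0  1  0  1  0  1  0  1  0  1  0  1  0  1  0  1  0  1  0  1  0

0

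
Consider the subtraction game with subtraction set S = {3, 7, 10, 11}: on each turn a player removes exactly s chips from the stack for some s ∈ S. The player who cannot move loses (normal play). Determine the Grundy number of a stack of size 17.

1

n :  0  1  2  3  4  5  6  7  8  9 10 11 12 13 14 15 16 17
G :  0  0  0  1  1  1  0  2  2  1  3  3  2  2  0  0  3  1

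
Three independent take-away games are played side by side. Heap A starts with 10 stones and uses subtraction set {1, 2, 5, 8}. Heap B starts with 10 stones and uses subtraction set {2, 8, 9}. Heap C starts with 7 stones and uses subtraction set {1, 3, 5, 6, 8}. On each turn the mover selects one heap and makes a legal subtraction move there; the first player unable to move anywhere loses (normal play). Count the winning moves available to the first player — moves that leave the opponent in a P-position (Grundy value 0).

3

Heap A, S = {1, 2, 5, 8}:
n :  0  1  2  3  4  5  6  7  8  9 10
G :  0  1  2  0  1  2  0  1  2  0  1
G_A(10) = 1.
Heap B, S = {2, 8, 9}:
n :  0  1  2  3  4  5  6  7  8  9 10
G :  0  0  1  1  0  0  1  1  2  2  3
G_B(10) = 3.
Heap C, S = {1, 3, 5, 6, 8}:
n : 0 1 2 3 4 5 6 7
G : 0 1 0 1 0 1 2 3
G_C(7) = 3.
Combined Grundy value = 1 ⊕ 3 ⊕ 3 = 1.
A winning move leaves total XOR = 0, i.e. changes one component's Grundy value g to g ⊕ X where X is the current total.
Heap A: need g' = 1⊕1 = 0. Options: 10−1→G=0, 10−2→G=2, 10−5→G=2, 10−8→G=2. Hits: 1.
Heap B: need g' = 3⊕1 = 2. Options: 10−2→G=2, 10−8→G=1, 10−9→G=0. Hits: 1.
Heap C: need g' = 3⊕1 = 2. Options: 7−1→G=2, 7−3→G=0, 7−5→G=0, 7−6→G=1. Hits: 1.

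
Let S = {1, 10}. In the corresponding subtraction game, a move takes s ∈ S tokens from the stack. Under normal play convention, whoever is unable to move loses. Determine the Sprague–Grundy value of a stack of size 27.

1

n :  0  1  2  3  4  5  6  7  8  9 10 11 12 13 14 15 16 17 18 19 20 21 22 23 24 25 26 27
G :  0  1  0  1  0  1  0  1  0  1  2  0  1  0  1  0  1  0  1  0  1  2  0  1  0  1  0  1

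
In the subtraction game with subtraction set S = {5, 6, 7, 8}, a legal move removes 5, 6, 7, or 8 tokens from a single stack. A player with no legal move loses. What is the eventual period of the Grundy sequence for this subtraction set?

G(0) = 0
G(1) = mex{} = 0
G(2) = mex{} = 0
G(3) = mex{} = 0
G(4) = mex{} = 0
G(5) = mex{0} = 1
G(6) = mex{0,0} = 1
G(7) = mex{0,0,0} = 1
G(8) = mex{0,0,0,0} = 1
G(9) = mex{0,0,0,0} = 1
G(10) = mex{1,0,0,0} = 2
G(11) = mex{1,1,0,0} = 2
G(12) = mex{1,1,1,0} = 2
G(13) = mex{1,1,1,1} = 0
G(14) = mex{1,1,1,1} = 0
G(15) = mex{2,1,1,1} = 0
G(16) = mex{2,2,1,1} = 0
G(17) = mex{2,2,2,1} = 0
G(18) = mex{0,2,2,2} = 1
G(19) = mex{0,0,2,2} = 1
G(20) = mex{0,0,0,2} = 1
G(21) = mex{0,0,0,0} = 1
G(22) = mex{0,0,0,0} = 1
G(23) = mex{1,0,0,0} = 2
G(24) = mex{1,1,0,0} = 2
G(25) = mex{1,1,1,0} = 2
G(26) = mex{1,1,1,1} = 0
G(27) = mex{1,1,1,1} = 0
G(n+13) = G(n) holds for n = 0,…,7 (a full window of length max(S) = 8), so the sequence is purely periodic with period 13.

13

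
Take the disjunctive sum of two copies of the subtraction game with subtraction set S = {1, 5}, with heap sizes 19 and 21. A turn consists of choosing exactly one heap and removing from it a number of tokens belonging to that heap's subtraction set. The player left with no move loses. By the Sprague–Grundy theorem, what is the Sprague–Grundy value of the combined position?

0

All heaps use S = {1, 5}:
G(0) = 0
G(1) = mex{0} = 1
G(2) = mex{1} = 0
G(3) = mex{0} = 1
G(4) = mex{1} = 0
G(5) = mex{0,0} = 1
G(6) = mex{1,1} = 0
G(7) = mex{0,0} = 1
G(8) = mex{1,1} = 0
G(9) = mex{0,0} = 1
G(10) = mex{1,1} = 0
G(11) = mex{0,0} = 1
G(12) = mex{1,1} = 0
G(13) = mex{0,0} = 1
G(14) = mex{1,1} = 0
G(15) = mex{0,0} = 1
G(16) = mex{1,1} = 0
G(17) = mex{0,0} = 1
G(18) = mex{1,1} = 0
G(19) = mex{0,0} = 1
G(20) = mex{1,1} = 0
G(21) = mex{0,0} = 1
Heap A: G(19) = 1.
Heap B: G(21) = 1.
Combined Grundy value = 1 ⊕ 1 = 0.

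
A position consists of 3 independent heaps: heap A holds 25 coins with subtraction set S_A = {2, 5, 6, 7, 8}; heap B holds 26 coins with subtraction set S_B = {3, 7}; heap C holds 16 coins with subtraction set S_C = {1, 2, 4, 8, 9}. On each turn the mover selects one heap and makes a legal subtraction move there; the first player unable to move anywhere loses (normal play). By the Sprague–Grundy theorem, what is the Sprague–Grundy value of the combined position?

Heap A, S = {2, 5, 6, 7, 8}:
n :  0  1  2  3  4  5  6  7  8  9 10 11 12 13 14 15 16 17 18 19 20 21 22 23 24 25
G :  0  0  1  1  0  2  1  3  2  2  3  3  4  0  0  1  1  0  2  1  3  2  2  3  3  4
G_A(25) = 4.
Heap B, S = {3, 7}:
n :  0  1  2  3  4  5  6  7  8  9 10 11 12 13 14 15 16 17 18 19 20 21 22 23 24 25 26
G :  0  0  0  1  1  1  0  2  2  1  0  0  0  1  1  1  0  2  2  1  0  0  0  1  1  1  0
G_B(26) = 0.
Heap C, S = {1, 2, 4, 8, 9}:
G(0) = 0
G(1) = mex{0} = 1
G(2) = mex{1,0} = 2
G(3) = mex{2,1} = 0
G(4) = mex{0,2,0} = 1
G(5) = mex{1,0,1} = 2
G(6) = mex{2,1,2} = 0
G(7) = mex{0,2,0} = 1
G(8) = mex{1,0,1,0} = 2
G(9) = mex{2,1,2,1,0} = 3
G(10) = mex{3,2,0,2,1} = 4
G(11) = mex{4,3,1,0,2} = 5
G(12) = mex{5,4,2,1,0} = 3
G(13) = mex{3,5,3,2,1} = 0
G(14) = mex{0,3,4,0,2} = 1
G(15) = mex{1,0,5,1,0} = 2
G(16) = mex{2,1,3,2,1} = 0
G_C(16) = 0.
Combined Grundy value = 4 ⊕ 0 ⊕ 0 = 4.

4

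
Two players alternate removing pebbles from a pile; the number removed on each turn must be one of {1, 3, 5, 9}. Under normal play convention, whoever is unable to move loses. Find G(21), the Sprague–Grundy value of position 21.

1

G(0) = 0
G(1) = mex{0} = 1
G(2) = mex{1} = 0
G(3) = mex{0,0} = 1
G(4) = mex{1,1} = 0
G(5) = mex{0,0,0} = 1
G(6) = mex{1,1,1} = 0
G(7) = mex{0,0,0} = 1
G(8) = mex{1,1,1} = 0
G(9) = mex{0,0,0,0} = 1
G(10) = mex{1,1,1,1} = 0
G(11) = mex{0,0,0,0} = 1
G(12) = mex{1,1,1,1} = 0
G(13) = mex{0,0,0,0} = 1
G(14) = mex{1,1,1,1} = 0
G(15) = mex{0,0,0,0} = 1
G(16) = mex{1,1,1,1} = 0
G(17) = mex{0,0,0,0} = 1
G(18) = mex{1,1,1,1} = 0
G(19) = mex{0,0,0,0} = 1
G(20) = mex{1,1,1,1} = 0
G(21) = mex{0,0,0,0} = 1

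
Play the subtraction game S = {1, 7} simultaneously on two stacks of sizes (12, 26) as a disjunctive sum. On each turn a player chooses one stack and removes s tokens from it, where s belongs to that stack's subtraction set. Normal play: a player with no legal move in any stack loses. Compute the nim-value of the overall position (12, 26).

All stacks use S = {1, 7}:
n :  0  1  2  3  4  5  6  7  8  9 10 11 12 13 14 15 16 17 18 19 20 21 22 23 24 25 26
G :  0  1  0  1  0  1  0  1  0  1  0  1  0  1  0  1  0  1  0  1  0  1  0  1  0  1  0
Stack A: G(12) = 0.
Stack B: G(26) = 0.
Combined Grundy value = 0 ⊕ 0 = 0.

0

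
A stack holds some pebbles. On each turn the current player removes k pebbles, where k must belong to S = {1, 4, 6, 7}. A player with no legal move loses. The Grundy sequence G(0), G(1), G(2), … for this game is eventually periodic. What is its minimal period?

G(0) = 0
G(1) = mex{0} = 1
G(2) = mex{1} = 0
G(3) = mex{0} = 1
G(4) = mex{1,0} = 2
G(5) = mex{2,1} = 0
G(6) = mex{0,0,0} = 1
G(7) = mex{1,1,1,0} = 2
G(8) = mex{2,2,0,1} = 3
G(9) = mex{3,0,1,0} = 2
G(10) = mex{2,1,2,1} = 0
G(11) = mex{0,2,0,2} = 1
G(12) = mex{1,3,1,0} = 2
G(13) = mex{2,2,2,1} = 0
G(14) = mex{0,0,3,2} = 1
G(15) = mex{1,1,2,3} = 0
G(16) = mex{0,2,0,2} = 1
G(17) = mex{1,0,1,0} = 2
G(18) = mex{2,1,2,1} = 0
G(19) = mex{0,0,0,2} = 1
G(20) = mex{1,1,1,0} = 2
G(21) = mex{2,2,0,1} = 3
G(22) = mex{3,0,1,0} = 2
G(23) = mex{2,1,2,1} = 0
G(24) = mex{0,2,0,2} = 1
G(25) = mex{1,3,1,0} = 2
G(26) = mex{2,2,2,1} = 0
G(27) = mex{0,0,3,2} = 1
G(n+13) = G(n) holds for n = 0,…,6 (a full window of length max(S) = 7), so the sequence is purely periodic with period 13.

13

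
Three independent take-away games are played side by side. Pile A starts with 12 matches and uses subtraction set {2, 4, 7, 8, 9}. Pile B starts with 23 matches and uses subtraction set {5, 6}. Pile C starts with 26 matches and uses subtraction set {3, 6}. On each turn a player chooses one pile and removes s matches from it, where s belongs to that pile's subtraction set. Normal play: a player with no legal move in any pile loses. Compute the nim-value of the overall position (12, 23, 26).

Pile A, S = {2, 4, 7, 8, 9}:
G(0) = 0
G(1) = mex{} = 0
G(2) = mex{0} = 1
G(3) = mex{0} = 1
G(4) = mex{1,0} = 2
G(5) = mex{1,0} = 2
G(6) = mex{2,1} = 0
G(7) = mex{2,1,0} = 3
G(8) = mex{0,2,0,0} = 1
G(9) = mex{3,2,1,0,0} = 4
G(10) = mex{1,0,1,1,0} = 2
G(11) = mex{4,3,2,1,1} = 0
G(12) = mex{2,1,2,2,1} = 0
G_A(12) = 0.
Pile B, S = {5, 6}:
n :  0  1  2  3  4  5  6  7  8  9 10 11 12 13 14 15 16 17 18 19 20 21 22 23
G :  0  0  0  0  0  1  1  1  1  1  2  0  0  0  0  0  1  1  1  1  1  2  0  0
G_B(23) = 0.
Pile C, S = {3, 6}:
n :  0  1  2  3  4  5  6  7  8  9 10 11 12 13 14 15 16 17 18 19 20 21 22 23 24 25 26
G :  0  0  0  1  1  1  2  2  2  0  0  0  1  1  1  2  2  2  0  0  0  1  1  1  2  2  2
G_C(26) = 2.
Combined Grundy value = 0 ⊕ 0 ⊕ 2 = 2.

2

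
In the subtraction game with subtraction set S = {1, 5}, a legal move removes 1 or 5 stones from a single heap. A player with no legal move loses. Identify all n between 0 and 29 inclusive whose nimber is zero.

n :  0  1  2  3  4  5  6  7  8  9 10 11 12 13 14 15 16 17 18 19 20 21 22 23 24 25 26 27 28 29
G :  0  1  0  1  0  1  0  1  0  1  0  1  0  1  0  1  0  1  0  1  0  1  0  1  0  1  0  1  0  1
P-positions are exactly the n with G(n) = 0.

0, 2, 4, 6, 8, 10, 12, 14, 16, 18, 20, 22, 24, 26, 28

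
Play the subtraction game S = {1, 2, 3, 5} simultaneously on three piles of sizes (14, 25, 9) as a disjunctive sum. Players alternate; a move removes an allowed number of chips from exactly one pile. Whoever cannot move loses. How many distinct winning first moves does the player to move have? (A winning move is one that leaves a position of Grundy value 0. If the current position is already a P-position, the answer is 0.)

All piles use S = {1, 2, 3, 5}:
n :  0  1  2  3  4  5  6  7  8  9 10 11 12 13 14 15 16 17 18 19 20 21 22 23 24 25
G :  0  1  2  3  0  1  2  3  0  1  2  3  0  1  2  3  0  1  2  3  0  1  2  3  0  1
Pile A: G(14) = 2.
Pile B: G(25) = 1.
Pile C: G(9) = 1.
Combined Grundy value = 2 ⊕ 1 ⊕ 1 = 2.
A winning move leaves total XOR = 0, i.e. changes one component's Grundy value g to g ⊕ X where X is the current total.
Pile A: need g' = 2⊕2 = 0. Options: 14−1→G=1, 14−2→G=0, 14−3→G=3, 14−5→G=1. Hits: 1.
Pile B: need g' = 1⊕2 = 3. Options: 25−1→G=0, 25−2→G=3, 25−3→G=2, 25−5→G=0. Hits: 1.
Pile C: need g' = 1⊕2 = 3. Options: 9−1→G=0, 9−2→G=3, 9−3→G=2, 9−5→G=0. Hits: 1.

3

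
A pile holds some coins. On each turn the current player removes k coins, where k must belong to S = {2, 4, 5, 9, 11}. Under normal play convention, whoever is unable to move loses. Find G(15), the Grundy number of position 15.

0

n :  0  1  2  3  4  5  6  7  8  9 10 11 12 13 14 15
G :  0  0  1  1  2  2  3  0  0  1  1  2  2  3  0  0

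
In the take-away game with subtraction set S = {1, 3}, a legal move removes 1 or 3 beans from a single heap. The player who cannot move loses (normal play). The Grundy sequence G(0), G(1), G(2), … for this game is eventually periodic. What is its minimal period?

G(0) = 0
G(1) = mex{0} = 1
G(2) = mex{1} = 0
G(3) = mex{0,0} = 1
G(4) = mex{1,1} = 0
G(5) = mex{0,0} = 1
G(6) = mex{1,1} = 0
G(7) = mex{0,0} = 1
G(8) = mex{1,1} = 0
G(9) = mex{0,0} = 1
G(10) = mex{1,1} = 0
G(11) = mex{0,0} = 1
G(12) = mex{1,1} = 0
G(13) = mex{0,0} = 1
G(14) = mex{1,1} = 0
G(n+2) = G(n) holds for n = 0,…,2 (a full window of length max(S) = 3), so the sequence is purely periodic with period 2.

2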